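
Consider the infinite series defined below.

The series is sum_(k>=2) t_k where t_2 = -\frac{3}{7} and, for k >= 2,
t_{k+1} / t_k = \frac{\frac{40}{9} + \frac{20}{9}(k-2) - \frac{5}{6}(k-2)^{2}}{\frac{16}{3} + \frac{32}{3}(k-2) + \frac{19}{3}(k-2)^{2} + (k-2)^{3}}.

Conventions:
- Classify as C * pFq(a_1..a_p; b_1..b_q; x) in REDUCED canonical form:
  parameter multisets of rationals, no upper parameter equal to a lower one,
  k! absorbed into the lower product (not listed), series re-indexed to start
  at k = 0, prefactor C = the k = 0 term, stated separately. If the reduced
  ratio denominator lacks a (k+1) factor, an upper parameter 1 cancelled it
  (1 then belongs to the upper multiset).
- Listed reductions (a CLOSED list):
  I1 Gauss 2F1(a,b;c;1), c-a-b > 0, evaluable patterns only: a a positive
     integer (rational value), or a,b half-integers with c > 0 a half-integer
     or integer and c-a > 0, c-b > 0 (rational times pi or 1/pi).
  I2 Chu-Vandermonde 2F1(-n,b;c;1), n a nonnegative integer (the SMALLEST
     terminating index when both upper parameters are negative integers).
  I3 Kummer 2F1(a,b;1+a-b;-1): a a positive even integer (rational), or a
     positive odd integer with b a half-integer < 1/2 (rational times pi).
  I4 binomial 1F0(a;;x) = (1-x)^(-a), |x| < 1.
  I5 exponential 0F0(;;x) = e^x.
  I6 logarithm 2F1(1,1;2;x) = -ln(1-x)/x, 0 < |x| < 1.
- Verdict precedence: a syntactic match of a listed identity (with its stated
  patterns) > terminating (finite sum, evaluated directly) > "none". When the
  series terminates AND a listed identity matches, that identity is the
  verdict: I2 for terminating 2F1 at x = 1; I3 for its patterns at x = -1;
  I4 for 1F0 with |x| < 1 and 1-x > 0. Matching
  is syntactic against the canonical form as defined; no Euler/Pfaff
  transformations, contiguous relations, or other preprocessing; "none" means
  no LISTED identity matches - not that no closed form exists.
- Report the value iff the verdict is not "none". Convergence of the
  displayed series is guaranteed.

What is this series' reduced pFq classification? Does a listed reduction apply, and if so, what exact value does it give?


Canonical form: C = -\frac{3}{7} times 1F1 with upper {-4}, lower {4}, x = -\frac{5}{6}. Verdict: terminating - the sum ends at index 4 because -4 is a negative integer; exact evaluation follows. Exact value: -\frac{448853}{508032}.

Key step: x = -\frac{5}{6} and the parameter 4/3 appears in both the upper and lower lists and cancels.
Adjacent-term ratio: r(k) = -\frac{5}{6} * (k-4) / [(k+4) (k+1)] - rational; roots negated = parameters, x = -\frac{5}{6}, C = -\frac{3}{7}.


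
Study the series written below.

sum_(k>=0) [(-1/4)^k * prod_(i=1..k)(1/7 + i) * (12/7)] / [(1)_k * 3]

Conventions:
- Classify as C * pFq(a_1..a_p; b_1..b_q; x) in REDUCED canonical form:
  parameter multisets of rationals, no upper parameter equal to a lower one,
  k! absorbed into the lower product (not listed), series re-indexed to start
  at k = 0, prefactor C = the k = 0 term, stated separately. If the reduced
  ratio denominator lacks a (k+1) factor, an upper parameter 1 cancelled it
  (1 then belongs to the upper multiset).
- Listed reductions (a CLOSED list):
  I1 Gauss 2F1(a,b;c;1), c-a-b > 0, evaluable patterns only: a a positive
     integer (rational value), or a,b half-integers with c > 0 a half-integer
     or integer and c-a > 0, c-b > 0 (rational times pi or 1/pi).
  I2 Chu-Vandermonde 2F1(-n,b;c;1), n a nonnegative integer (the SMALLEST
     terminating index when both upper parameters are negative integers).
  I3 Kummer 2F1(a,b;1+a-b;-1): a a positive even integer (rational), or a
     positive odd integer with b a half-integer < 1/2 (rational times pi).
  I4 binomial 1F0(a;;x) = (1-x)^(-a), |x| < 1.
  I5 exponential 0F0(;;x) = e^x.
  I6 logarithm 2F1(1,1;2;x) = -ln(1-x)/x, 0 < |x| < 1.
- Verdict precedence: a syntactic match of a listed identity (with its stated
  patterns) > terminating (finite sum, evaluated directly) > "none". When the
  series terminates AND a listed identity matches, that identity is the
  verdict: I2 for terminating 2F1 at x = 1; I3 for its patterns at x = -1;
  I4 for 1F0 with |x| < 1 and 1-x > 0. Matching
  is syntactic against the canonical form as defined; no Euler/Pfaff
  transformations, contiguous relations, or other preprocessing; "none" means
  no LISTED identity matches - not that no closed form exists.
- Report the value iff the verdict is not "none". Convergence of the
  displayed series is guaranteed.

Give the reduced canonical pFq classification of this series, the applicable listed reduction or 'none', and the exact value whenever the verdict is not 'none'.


Prefactor 4/7, argument -1/4: 1F0 with upper {8/7} over lower {-}. Verdict at x = -1/4: the I4 binomial reduction matches (the 1F0 binomial series: exponent -8/7, x = -1/4). Hence: (4/7) * (5/4)^(-8/7).

Key step: t_0 being 4/7, the running product (C = 4/7, x = -1/4) telescopes to a rising factorial.
Adjacent-term ratio: r(k) = (-1/4) * (k+8/7) / [(k+1)] - poly over poly, x = (-1/4) from leading terms; C = 4/7 at k = 0.


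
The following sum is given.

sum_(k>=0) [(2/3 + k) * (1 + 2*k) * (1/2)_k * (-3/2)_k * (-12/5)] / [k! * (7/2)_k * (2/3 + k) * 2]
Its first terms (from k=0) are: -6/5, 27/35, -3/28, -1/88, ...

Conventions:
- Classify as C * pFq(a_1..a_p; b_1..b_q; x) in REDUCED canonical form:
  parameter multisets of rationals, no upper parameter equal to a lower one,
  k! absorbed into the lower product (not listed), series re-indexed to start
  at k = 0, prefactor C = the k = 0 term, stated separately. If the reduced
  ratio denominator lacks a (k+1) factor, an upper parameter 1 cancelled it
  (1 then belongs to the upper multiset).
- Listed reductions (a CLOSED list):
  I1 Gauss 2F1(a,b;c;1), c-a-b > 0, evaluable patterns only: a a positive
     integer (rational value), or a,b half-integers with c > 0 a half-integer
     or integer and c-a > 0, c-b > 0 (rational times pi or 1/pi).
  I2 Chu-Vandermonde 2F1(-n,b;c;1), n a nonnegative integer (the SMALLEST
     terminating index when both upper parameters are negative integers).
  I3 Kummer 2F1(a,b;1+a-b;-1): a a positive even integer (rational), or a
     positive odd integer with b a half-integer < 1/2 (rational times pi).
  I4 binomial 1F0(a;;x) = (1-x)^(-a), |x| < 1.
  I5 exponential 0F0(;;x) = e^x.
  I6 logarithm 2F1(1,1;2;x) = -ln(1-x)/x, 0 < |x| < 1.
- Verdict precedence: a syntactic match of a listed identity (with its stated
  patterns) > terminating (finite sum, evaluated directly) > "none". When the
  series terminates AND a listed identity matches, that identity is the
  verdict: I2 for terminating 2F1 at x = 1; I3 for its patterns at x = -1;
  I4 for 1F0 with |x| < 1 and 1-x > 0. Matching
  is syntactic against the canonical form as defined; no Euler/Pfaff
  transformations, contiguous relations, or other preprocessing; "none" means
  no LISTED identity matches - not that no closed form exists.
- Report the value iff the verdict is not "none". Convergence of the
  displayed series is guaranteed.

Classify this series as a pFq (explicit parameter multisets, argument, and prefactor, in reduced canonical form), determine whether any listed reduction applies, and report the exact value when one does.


Structural cue: x = 1 and the (2k+1) factor (prefactor -6/5) shifts (1/2)_k to (3/2)_k.
Ratio: r(k) = 1 * (k-3/2) (k+3/2) / [(k+7/2) (k+1)] - rational in k. x = 1; t_0 = -6/5; negate the roots.

Canonical form: C = -6/5 times 2F1 with upper {-3/2, 3/2}, lower {7/2}, x = 1. Verdict at x = 1: Gauss's theorem I1 (half-integer case) matches (x = 1; upper {-3/2, 3/2} half-integers, c = 7/2 in the evaluable pattern). Hence: (-45/256) * pi.


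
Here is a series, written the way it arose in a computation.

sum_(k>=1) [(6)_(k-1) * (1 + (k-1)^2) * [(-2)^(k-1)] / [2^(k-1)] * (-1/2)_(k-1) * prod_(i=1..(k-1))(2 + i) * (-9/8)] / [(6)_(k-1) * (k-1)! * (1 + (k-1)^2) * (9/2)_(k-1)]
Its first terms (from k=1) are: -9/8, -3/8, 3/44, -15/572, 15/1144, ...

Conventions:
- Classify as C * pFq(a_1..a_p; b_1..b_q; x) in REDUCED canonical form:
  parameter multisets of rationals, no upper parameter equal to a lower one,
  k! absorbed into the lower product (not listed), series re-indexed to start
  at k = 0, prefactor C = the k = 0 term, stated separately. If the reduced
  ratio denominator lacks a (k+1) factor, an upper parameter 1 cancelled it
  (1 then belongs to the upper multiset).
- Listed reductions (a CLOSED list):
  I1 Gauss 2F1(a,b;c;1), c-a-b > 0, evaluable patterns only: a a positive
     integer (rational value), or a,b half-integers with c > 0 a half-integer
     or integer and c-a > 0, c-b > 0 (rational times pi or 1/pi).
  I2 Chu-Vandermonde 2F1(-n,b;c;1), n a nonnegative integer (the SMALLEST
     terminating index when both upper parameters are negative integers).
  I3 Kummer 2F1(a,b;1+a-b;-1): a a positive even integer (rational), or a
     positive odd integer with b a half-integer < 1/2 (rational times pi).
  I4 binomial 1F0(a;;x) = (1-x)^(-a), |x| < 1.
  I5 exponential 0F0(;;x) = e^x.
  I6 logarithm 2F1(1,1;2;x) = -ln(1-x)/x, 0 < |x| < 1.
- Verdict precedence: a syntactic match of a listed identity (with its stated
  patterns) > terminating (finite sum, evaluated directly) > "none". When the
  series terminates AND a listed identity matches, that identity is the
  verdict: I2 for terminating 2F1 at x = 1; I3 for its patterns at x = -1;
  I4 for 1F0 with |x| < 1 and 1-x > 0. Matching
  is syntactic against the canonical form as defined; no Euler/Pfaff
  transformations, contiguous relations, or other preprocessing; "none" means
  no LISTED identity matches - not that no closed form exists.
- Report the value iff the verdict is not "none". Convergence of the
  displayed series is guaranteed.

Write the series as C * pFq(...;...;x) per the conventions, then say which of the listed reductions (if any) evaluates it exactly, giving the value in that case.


This is -9/8 * 2F1(-1/2, 3; 9/2; -1) in reduced canonical form. Verdict: Kummer (I3) fires (x = -1; c = 9/2 equals 1+a-b for upper {-1/2, 3}: listed pattern). Sum: (-945/2048) * pi.

Key observation: x = (-1) and the parameter 6 appears in both the upper and lower lists and cancels (alongside the other common factor).
Consecutive-term ratio: r(k) = (-1) * (k-1/2) (k+3) / [(k+9/2) (k+1)] - rational in k. x = (-1); t_0 = -9/8; negate the roots.


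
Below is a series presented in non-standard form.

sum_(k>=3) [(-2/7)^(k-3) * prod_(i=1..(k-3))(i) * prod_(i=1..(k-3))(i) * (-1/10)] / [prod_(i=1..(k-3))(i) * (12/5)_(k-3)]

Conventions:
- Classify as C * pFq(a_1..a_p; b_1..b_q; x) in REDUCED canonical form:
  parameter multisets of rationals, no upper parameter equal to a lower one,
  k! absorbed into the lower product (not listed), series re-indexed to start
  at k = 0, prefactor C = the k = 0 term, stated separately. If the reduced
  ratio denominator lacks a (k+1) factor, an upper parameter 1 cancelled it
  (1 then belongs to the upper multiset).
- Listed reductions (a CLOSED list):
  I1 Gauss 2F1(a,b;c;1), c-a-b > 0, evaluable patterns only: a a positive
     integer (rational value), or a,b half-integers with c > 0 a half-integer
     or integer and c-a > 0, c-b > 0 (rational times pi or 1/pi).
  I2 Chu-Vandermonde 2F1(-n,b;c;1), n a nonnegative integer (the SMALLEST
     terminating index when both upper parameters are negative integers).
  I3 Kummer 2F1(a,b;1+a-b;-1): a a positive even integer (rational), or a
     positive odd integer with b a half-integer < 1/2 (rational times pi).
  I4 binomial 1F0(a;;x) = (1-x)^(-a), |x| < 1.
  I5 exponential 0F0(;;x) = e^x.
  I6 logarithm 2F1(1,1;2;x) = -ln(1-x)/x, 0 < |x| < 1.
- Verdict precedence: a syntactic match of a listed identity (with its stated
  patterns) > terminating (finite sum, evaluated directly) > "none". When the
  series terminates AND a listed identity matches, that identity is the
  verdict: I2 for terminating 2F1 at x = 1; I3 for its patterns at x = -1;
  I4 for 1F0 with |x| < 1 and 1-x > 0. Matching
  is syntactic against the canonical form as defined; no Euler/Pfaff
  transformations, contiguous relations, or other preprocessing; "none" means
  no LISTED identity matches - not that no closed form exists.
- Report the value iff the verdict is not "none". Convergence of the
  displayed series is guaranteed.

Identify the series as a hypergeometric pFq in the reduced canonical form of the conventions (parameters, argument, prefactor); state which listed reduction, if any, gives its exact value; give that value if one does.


The tell: from the first term -1/10: the running product (prefactor -1/10) telescopes to a rising factorial.
Consecutive-term ratio: r(k) = (-2/7) * (k+1) (k+1) / [(k+12/5) (k+1)] - rational in k. x = (-2/7); t_0 = -1/10; negate the roots.

Prefactor -1/10, argument -2/7: 2F1 with upper {1, 1} over lower {12/5}. Verdict: none (x = -2/7): each listed identity misses the multisets {1, 1} ; {12/5}.


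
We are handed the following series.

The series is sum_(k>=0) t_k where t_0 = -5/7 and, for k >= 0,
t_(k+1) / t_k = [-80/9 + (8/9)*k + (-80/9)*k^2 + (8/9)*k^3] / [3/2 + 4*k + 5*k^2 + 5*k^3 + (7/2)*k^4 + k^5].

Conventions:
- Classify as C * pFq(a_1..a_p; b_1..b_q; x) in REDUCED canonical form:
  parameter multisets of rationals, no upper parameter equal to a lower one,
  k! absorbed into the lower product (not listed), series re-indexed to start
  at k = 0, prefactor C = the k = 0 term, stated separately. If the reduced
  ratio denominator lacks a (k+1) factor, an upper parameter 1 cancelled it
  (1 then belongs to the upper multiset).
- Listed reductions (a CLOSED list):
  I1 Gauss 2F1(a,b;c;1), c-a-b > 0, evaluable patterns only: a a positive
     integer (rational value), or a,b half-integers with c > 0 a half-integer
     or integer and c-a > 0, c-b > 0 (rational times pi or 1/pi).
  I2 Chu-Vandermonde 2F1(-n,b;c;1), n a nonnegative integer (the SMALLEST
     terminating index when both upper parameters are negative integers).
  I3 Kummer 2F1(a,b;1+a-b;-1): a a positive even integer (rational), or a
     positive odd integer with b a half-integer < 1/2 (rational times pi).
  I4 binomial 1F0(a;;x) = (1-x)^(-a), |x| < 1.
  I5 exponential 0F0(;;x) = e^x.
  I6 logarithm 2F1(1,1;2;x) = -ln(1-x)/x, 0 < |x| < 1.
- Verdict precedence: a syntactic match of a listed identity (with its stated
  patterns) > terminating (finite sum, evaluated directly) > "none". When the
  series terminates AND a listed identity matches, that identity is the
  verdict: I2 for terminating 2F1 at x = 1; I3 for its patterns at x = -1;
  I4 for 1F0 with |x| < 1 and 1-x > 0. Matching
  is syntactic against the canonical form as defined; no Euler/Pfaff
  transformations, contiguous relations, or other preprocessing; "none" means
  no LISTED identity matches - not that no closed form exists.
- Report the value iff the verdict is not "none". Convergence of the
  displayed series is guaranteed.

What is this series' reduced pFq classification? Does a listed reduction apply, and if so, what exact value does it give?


The series (x = 8/9) is 1F2: upper {-10}, lower {1, 3/2}, prefactor -5/7. Verdict: terminating - upper -10 stops the sum at k = 10; the 11 terms are added exactly. Hence: 792666322566447443621279/951386796094487588710875.

Key step: x = (8/9) and factor the ratio over Q (C = -5/7, x = 8/9): negated roots = parameters.
Ratio: r(k) = (8/9) * (k-10) / [(k+1) (k+3/2) (k+1)] - rational in k, leading ratio (8/9); with t_0 = -5/7, classification follows.


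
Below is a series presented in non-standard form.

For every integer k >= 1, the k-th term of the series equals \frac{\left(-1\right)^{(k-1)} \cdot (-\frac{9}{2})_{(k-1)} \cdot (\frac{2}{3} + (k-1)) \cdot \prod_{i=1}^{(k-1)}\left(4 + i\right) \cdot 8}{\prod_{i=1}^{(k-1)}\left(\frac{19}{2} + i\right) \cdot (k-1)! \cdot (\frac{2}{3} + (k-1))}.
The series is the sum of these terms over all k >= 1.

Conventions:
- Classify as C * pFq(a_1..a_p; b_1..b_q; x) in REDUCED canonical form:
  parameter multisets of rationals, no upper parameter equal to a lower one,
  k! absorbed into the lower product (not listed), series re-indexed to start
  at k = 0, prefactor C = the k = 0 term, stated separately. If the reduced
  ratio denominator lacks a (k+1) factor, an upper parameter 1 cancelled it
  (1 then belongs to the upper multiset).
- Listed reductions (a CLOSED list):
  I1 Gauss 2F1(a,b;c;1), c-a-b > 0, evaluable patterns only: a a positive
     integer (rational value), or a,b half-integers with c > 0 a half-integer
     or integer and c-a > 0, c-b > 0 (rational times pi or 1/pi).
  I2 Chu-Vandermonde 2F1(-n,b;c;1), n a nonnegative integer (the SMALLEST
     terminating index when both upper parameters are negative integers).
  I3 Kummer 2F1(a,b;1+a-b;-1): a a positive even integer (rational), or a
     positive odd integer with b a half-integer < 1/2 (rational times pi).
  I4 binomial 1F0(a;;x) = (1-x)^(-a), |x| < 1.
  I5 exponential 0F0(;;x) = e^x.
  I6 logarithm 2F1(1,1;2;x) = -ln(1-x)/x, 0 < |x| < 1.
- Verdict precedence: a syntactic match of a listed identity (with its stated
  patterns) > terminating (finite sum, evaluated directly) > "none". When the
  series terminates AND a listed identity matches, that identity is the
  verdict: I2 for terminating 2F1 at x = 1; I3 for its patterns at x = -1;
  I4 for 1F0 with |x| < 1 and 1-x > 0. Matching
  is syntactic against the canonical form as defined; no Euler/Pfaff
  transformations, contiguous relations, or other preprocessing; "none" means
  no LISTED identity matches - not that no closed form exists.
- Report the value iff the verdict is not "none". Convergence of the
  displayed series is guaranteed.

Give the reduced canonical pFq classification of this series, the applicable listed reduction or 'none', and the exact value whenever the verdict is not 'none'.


With C = 8: the canonical form is 2F1(-\frac{9}{2}, 5; \frac{21}{2}; -1). Verdict (x = -1): Kummer (I3) applies (x = -1; c = \frac{21}{2} equals 1+a-b for upper {-\frac{9}{2}, 5}: listed pattern). Its exact value is \frac{2078505}{131072} \cdot \pi.

Structural cue: with t_0 = 8, striking the common factor k + 2/3 reduces the term (C = 8).
Term ratio: r(k) = -1 * (k-\frac{9}{2}) (k+5) / [(k+\frac{21}{2}) (k+1)] ; factor over Q: parameters, x = -1, and C = 8.


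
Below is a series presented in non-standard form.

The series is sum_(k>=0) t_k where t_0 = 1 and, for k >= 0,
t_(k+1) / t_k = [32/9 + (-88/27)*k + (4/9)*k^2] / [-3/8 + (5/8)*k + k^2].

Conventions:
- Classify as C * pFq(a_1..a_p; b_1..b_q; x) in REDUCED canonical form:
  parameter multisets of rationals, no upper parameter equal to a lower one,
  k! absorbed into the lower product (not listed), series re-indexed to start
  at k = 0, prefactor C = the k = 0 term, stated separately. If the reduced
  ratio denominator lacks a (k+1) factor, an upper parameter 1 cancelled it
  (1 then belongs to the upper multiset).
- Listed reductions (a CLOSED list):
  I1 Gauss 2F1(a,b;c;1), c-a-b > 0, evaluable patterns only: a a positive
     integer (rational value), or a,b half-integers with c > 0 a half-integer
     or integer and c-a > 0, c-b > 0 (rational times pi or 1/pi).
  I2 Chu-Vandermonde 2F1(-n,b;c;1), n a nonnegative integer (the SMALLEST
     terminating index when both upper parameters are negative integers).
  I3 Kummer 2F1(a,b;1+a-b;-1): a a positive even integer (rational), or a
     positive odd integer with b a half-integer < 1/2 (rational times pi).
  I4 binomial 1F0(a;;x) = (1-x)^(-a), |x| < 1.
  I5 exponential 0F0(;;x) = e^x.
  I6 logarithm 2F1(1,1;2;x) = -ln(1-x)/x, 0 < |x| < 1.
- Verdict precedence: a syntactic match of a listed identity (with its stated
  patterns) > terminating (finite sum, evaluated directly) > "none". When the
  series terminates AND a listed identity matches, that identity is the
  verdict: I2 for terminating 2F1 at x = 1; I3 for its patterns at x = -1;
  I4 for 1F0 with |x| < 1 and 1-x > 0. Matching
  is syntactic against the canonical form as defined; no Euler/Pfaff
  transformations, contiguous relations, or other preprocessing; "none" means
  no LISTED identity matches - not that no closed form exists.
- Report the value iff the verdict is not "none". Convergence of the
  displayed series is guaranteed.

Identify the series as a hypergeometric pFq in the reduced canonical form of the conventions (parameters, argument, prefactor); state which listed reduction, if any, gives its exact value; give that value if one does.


With C = 1: the canonical form is 2F1(-6, -4/3; -3/8; 4/9). Verdict: terminating at k = 6: the factor (-6)_k kills every later term; summing the 7 survivors is exact. Its exact value is -4421782212337253/340460089266843.

First insight: with t_0 = 1, roots of the ratio polynomials (C = 1, x = 4/9) are the negated parameters.
Ratio: r(k) = (4/9) * (k-6) (k-4/3) / [(k-3/8) (k+1)] - rational; roots negated = parameters, x = (4/9), C = 1.


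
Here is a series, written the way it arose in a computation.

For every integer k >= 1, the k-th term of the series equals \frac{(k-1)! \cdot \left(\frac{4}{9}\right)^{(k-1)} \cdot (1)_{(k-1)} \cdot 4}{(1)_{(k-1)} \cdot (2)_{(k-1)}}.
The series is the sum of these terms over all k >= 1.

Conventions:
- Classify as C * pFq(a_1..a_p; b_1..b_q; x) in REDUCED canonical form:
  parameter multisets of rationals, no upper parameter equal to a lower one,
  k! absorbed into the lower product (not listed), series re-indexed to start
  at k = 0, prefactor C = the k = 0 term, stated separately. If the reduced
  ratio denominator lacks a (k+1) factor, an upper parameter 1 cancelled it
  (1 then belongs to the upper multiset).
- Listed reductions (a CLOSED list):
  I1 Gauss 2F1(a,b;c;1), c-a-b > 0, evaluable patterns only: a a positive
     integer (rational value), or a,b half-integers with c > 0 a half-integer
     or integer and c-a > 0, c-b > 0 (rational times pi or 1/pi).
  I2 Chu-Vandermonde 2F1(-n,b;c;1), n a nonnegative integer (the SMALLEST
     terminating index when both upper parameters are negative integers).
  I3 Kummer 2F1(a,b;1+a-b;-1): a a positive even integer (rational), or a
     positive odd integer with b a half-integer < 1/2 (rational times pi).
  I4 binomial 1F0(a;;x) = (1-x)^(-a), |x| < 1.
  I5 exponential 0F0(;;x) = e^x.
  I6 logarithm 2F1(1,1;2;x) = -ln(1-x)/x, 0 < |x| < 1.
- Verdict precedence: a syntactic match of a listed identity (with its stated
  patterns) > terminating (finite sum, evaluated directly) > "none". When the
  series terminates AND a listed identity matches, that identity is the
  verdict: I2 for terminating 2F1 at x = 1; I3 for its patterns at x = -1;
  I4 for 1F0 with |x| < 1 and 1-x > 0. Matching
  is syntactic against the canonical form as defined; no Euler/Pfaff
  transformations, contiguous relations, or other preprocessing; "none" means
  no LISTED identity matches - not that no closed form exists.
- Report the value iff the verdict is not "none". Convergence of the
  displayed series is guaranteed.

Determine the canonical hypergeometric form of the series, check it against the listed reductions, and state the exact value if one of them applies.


Reduced: x = \frac{4}{9}, 2F1, upper = {1, 1}, lower = {2}, C = 4. Verdict: the logarithmic series (I6) applies (the logarithm: parameters (1,1;2), x = \frac{4}{9}). Value: \left(-9\right) \cdot \ln\left(\frac{5}{9}\right).

The tell: x = \frac{4}{9} and the factorial ratio (C = 4) (k+a-1)!/(a-1)! is a rising factorial (a)_k.
Term ratio: r(k) = \frac{4}{9} * (k+1) (k+1) / [(k+2) (k+1)] - rational in k, leading ratio \frac{4}{9}; with t_0 = 4, classification follows.


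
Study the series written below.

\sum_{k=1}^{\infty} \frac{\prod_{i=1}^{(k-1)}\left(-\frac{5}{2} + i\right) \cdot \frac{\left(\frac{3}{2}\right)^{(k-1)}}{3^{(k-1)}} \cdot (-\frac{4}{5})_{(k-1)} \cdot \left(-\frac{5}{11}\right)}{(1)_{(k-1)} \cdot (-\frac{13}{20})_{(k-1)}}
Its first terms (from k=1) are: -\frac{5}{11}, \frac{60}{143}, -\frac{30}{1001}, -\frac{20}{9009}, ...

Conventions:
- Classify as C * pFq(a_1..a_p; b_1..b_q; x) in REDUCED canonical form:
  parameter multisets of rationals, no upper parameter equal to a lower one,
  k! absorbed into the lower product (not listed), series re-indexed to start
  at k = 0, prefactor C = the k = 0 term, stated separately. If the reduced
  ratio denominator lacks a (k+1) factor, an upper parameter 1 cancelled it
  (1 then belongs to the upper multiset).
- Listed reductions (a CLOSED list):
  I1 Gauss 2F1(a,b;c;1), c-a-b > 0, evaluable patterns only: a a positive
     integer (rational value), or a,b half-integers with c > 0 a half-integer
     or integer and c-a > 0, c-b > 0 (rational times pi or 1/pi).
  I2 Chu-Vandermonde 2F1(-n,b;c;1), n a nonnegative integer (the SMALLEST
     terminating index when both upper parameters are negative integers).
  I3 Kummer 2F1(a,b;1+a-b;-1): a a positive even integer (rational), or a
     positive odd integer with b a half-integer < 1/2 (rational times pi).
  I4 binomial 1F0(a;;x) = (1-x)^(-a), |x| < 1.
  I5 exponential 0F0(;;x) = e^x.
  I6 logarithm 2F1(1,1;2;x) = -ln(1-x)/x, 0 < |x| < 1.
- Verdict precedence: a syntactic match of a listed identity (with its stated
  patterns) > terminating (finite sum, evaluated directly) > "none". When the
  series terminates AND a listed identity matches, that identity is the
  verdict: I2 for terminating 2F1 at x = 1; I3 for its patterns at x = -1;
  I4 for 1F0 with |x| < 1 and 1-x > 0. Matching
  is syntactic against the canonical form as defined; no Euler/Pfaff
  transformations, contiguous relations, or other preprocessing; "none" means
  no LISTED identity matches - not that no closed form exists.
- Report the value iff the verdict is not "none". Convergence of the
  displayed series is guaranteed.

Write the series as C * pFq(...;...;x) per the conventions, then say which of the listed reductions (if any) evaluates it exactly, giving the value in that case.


Classification (C = -\frac{5}{11}): 2F1 with upper {-\frac{3}{2}, -\frac{4}{5}}, lower {-\frac{13}{20}}, argument x = \frac{1}{2}. Verdict: none - this 2F1 at x = \frac{1}{2} matches no listed pattern, and upper {-\frac{3}{2}, -\frac{4}{5}} holds no stopper.

First insight: t_0 being -\frac{5}{11}, (1)_k (C = -5/11, x = 1/2) is k! itself.
Consecutive-term ratio: r(k) = \frac{1}{2} * (k-\frac{3}{2}) (k-\frac{4}{5}) / [(k-\frac{13}{20}) (k+1)] - poly over poly, x = \frac{1}{2} from leading terms; C = -\frac{5}{11} at k = 0.


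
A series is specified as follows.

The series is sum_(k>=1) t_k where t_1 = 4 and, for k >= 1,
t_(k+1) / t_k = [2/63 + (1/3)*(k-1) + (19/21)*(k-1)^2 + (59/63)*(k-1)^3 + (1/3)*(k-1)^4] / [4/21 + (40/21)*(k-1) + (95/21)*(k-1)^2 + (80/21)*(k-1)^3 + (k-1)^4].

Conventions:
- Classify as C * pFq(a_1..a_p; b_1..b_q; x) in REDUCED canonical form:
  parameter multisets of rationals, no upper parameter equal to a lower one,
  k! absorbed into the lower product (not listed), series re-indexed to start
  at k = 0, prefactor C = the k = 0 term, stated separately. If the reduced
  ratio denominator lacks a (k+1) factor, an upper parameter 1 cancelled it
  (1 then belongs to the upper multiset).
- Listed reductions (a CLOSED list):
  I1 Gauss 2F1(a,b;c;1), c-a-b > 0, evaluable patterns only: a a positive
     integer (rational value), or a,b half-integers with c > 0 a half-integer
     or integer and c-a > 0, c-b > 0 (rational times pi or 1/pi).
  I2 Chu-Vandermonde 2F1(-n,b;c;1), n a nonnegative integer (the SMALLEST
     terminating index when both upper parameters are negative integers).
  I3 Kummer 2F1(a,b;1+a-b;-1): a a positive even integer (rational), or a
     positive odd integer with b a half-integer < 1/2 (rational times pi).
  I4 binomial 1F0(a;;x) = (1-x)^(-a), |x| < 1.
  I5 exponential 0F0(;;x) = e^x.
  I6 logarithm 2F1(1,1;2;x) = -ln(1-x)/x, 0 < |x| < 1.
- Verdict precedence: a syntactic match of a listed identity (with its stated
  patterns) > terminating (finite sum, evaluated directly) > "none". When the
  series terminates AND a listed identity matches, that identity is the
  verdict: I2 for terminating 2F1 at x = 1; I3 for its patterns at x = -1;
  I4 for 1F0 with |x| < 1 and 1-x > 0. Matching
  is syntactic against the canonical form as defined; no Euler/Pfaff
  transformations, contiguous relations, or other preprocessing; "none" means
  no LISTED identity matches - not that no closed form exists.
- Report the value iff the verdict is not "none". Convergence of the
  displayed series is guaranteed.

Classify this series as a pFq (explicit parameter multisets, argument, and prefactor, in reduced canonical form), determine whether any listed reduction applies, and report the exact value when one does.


Classification (C = 4): 2F1 with upper {1, 1}, lower {2}, argument x = 1/3. Verdict: the I6 logarithm reduction fires (the logarithm: parameters (1,1;2), x = 1/3). Exact value: (-12) * ln(2/3).

Key observation: x = (1/3) and roots of the ratio polynomials (prefactor 4) are the negated parameters.
Step ratio: r(k) = (1/3) * (k+1) (k+1) / [(k+2) (k+1)] - rational in k. x = (1/3); t_0 = 4; negate the roots.


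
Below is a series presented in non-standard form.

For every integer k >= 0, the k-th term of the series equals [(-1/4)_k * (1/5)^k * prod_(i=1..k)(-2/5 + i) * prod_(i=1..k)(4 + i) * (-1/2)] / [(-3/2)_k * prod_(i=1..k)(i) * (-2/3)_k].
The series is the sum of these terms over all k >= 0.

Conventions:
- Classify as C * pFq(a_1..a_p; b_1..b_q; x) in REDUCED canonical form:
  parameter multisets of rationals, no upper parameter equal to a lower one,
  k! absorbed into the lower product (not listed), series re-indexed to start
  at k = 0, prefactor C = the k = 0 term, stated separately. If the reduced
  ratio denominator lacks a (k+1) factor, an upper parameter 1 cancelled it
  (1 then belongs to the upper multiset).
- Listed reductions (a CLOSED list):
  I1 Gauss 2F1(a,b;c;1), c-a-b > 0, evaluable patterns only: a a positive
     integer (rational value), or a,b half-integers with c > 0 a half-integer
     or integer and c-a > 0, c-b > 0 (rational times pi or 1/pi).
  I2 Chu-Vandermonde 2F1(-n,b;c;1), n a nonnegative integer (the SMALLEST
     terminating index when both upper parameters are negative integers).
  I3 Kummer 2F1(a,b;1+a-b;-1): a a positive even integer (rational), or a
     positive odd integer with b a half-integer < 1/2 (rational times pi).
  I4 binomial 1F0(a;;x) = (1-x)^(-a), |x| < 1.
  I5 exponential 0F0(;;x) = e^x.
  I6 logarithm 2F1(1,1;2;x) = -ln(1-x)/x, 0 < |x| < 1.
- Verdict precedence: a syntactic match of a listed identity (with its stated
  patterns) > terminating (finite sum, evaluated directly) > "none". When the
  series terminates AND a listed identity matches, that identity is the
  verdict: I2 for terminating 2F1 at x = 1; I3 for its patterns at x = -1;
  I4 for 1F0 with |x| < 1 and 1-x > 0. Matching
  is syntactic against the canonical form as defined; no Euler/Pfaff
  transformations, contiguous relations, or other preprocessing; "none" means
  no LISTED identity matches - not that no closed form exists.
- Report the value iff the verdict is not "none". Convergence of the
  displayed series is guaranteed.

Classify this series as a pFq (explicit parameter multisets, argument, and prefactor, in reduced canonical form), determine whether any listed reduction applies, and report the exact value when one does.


At argument 1/5: a 3F2 with upper {-1/4, 3/5, 5}, lower {-3/2, -2/3}, scaled by C = -1/2. Verdict: none. Every listed pattern misses the 3F2 form at 1/5, upper {-1/4, 3/5, 5}.

Structural cue: t_0 being -1/2, the running product (C = -1/2, x = 1/5) telescopes to a rising factorial.
Step ratio: r(k) = (1/5) * (k-1/4) (k+3/5) (k+5) / [(k-3/2) (k-2/3) (k+1)] - rational; roots negated = parameters, x = (1/5), C = -1/2.


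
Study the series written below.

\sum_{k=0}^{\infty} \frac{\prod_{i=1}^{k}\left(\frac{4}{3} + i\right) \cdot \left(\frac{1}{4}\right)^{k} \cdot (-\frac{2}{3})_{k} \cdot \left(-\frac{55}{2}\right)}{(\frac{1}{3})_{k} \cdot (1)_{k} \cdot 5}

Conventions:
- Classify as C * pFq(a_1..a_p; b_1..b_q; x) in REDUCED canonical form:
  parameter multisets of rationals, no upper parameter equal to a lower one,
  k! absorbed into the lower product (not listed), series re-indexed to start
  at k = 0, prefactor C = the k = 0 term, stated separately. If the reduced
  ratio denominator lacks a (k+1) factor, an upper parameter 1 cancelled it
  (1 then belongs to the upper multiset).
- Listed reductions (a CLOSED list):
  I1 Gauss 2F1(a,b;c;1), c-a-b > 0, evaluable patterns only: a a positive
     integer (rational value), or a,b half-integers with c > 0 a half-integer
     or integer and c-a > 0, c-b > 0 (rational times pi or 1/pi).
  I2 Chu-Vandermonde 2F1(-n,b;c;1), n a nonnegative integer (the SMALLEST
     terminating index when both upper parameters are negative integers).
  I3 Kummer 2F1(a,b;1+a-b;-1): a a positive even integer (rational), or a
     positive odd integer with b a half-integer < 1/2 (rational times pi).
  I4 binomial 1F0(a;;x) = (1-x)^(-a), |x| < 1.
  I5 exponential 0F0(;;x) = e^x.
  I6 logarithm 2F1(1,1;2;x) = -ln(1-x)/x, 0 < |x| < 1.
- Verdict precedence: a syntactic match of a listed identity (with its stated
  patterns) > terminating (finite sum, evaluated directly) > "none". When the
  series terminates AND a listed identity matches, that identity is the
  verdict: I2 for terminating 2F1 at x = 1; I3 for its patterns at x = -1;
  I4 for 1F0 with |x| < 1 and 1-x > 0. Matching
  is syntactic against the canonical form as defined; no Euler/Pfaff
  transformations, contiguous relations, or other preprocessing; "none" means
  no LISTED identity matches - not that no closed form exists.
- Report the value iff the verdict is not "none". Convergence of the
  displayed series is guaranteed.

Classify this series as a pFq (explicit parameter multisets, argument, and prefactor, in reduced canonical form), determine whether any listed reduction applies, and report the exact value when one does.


Key step: t_0 being -\frac{11}{2}, (1)_k (prefactor -11/2) is k! itself.
Ratio: r(k) = \frac{1}{4} * (k-\frac{2}{3}) (k+\frac{7}{3}) / [(k+\frac{1}{3}) (k+1)] ; factor over Q: parameters, x = \frac{1}{4}, and C = -\frac{11}{2}.

The series (x = \frac{1}{4}) is 2F1: upper {-\frac{2}{3}, \frac{7}{3}}, lower {\frac{1}{3}}, prefactor -\frac{11}{2}. Verdict: none - this 2F1 at x = \frac{1}{4} matches no listed pattern, and upper {-\frac{2}{3}, \frac{7}{3}} holds no stopper.


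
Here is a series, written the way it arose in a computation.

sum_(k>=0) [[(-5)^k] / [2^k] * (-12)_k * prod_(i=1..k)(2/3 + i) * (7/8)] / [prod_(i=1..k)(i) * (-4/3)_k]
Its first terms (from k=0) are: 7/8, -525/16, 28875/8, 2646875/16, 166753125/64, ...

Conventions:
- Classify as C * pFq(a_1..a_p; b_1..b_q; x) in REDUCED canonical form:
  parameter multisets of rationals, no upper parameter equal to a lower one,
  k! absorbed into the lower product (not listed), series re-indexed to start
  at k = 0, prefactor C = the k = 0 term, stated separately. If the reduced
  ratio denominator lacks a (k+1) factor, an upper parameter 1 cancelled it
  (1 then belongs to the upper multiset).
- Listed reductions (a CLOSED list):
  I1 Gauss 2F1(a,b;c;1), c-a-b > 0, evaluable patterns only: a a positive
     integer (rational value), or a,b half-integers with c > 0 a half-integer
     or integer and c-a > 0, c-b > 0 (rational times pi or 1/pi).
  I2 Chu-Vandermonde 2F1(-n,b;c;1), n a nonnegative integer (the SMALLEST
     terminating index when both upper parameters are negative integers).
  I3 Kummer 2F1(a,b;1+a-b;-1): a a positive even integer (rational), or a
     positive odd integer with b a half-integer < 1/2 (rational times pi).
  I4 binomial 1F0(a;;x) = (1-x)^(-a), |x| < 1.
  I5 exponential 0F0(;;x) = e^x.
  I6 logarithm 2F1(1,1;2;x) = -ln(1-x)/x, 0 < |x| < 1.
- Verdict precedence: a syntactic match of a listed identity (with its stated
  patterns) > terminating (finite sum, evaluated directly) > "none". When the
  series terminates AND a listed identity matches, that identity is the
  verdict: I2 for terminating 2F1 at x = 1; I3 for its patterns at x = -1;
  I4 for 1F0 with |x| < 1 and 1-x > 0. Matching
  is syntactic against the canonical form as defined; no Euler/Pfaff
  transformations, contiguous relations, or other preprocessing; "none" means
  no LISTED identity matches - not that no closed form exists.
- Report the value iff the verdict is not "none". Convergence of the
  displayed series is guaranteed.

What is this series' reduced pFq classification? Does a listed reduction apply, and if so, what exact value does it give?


The series (x = -5/2) is 2F1: upper {-12, 5/3}, lower {-4/3}, prefactor 7/8. Verdict: terminating (-12 upstairs). 13 nonzero terms in all; added directly. Sum: 6236771022671/1024.

First insight: with t_0 = 7/8, the product of the first k integers (C = 7/8) is k!.
Consecutive-term ratio: r(k) = (-5/2) * (k-12) (k+5/3) / [(k-4/3) (k+1)] - rational; roots negated = parameters, x = (-5/2), C = 7/8.


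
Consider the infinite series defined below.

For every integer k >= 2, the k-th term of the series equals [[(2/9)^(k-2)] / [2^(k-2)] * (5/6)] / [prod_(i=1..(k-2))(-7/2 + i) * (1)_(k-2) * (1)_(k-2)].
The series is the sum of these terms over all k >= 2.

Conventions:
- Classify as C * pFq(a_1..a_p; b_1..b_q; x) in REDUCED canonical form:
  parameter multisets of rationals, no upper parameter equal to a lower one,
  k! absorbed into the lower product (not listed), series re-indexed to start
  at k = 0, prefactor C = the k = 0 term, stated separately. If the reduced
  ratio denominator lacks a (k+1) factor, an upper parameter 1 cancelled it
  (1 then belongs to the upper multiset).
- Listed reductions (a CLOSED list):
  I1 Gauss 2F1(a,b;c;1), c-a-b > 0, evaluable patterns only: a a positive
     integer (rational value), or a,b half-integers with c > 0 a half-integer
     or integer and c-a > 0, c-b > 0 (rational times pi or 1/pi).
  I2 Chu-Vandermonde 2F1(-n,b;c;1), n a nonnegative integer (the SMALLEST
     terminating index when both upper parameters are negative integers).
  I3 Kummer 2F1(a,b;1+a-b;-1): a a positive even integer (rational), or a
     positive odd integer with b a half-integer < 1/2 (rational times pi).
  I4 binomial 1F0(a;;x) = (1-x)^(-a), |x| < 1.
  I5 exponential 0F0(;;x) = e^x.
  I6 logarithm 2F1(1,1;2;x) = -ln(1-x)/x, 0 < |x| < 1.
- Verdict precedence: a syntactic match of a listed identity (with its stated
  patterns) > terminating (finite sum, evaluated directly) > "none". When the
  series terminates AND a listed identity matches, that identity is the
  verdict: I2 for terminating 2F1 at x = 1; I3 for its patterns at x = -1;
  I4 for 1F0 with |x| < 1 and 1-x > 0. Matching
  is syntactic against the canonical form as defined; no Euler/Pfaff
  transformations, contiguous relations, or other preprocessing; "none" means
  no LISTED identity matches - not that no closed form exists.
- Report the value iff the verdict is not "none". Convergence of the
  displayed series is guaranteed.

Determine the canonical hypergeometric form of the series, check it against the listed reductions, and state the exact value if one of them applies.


x = 1/9 here; the reduced form reads 0F2, upper {-}, lower {-5/2, 1}, C = 5/6. Verdict: none. Every listed pattern misses the 0F2 form at 1/9, upper {-}.

Structural cue: t_0 being 5/6, the lower running product (C = 5/6, x = 1/9) is a rising factorial.
Ratio: r(k) = (1/9) * 1 / [(k-5/2) (k+1) (k+1)] - rational in k, leading ratio (1/9); with t_0 = 5/6, classification follows.


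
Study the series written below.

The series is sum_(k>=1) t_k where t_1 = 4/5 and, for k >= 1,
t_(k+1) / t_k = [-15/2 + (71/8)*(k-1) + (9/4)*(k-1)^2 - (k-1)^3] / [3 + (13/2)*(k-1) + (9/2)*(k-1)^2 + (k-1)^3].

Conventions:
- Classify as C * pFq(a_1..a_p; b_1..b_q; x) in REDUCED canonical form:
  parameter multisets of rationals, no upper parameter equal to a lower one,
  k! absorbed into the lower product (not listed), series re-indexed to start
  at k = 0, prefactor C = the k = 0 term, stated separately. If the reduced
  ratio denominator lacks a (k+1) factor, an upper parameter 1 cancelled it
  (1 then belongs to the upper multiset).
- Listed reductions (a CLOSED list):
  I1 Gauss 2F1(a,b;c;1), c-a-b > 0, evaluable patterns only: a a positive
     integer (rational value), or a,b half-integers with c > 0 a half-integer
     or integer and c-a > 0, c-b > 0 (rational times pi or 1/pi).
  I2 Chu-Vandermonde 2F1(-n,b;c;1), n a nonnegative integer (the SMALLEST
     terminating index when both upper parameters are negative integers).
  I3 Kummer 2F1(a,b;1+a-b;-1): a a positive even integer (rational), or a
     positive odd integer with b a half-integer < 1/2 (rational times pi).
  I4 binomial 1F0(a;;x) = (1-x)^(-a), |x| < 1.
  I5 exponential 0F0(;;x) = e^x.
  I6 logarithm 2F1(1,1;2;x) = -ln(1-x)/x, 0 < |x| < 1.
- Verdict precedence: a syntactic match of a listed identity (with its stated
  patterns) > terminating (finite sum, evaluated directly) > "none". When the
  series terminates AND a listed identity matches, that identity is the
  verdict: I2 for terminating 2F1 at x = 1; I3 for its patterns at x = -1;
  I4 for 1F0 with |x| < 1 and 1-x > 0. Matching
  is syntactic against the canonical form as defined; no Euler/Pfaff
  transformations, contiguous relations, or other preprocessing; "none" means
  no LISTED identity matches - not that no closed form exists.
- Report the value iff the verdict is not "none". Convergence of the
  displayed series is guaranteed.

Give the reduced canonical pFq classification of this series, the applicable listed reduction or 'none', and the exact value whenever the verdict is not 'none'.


Key observation: from the first term 4/5: roots of the ratio polynomials (prefactor 4/5) are the negated parameters.
Term ratio: r(k) = (-1) * (k-4) (k-3/4) (k+5/2) / [(k+3/2) (k+2) (k+1)] - poly over poly, x = (-1) from leading terms; C = 4/5 at k = 0.

Prefactor 4/5, argument -1: 3F2 with upper {-4, -3/4, 5/2} over lower {3/2, 2}. Verdict: terminating - upper parameter -4 makes this a finite sum (last index 4), evaluated exactly. Its exact value is -4241/2560.
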